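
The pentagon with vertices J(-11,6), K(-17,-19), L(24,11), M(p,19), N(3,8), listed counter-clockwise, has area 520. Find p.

Write out the shoelace sum; only the two edges meeting at M involve p:
2·Area = [(24·19 − p·11) + (p·8 − 3·19)] + 686
       = -3·p + 1085 = 1040
⇒ p = 15.

15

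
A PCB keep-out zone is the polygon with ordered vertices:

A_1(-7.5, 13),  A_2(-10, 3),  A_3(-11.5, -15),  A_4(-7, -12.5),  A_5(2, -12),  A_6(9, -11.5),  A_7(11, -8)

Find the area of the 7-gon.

331.125

Apply the shoelace formula: 2A = Σ (x_i·y_{i+1} − x_{i+1}·y_i), indices taken mod 7.
A_1→A_2: (-7.5)(3) − (-10)(13) = 107.5
A_2→A_3: (-10)(-15) − (-11.5)(3) = 184.5
A_3→A_4: (-11.5)(-12.5) − (-7)(-15) = 38.75
A_4→A_5: (-7)(-12) − (2)(-12.5) = 109
A_5→A_6: (2)(-11.5) − (9)(-12) = 85
A_6→A_7: (9)(-8) − (11)(-11.5) = 54.5
A_7→A_1: (11)(13) − (-7.5)(-8) = 83
Σ = 662.25
Area = |Σ|/2 = 331.125.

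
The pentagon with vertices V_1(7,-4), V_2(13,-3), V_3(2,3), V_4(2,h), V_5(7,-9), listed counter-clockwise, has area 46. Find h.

-1

The doubled signed area Σ (x_i y_{i+1} − x_{i+1} y_i) is linear in h.
With h=0 it equals 87; the coefficient of h is -5 (from the two edges through V_4).
So -5·h + 87 = 2·46 = 92 ⇒ h = -1.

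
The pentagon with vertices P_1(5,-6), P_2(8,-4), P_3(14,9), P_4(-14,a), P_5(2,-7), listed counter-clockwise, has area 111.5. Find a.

Write out the shoelace sum; only the two edges meeting at P_4 involve a:
2·Area = [(14·a − (-14)·9) + ((-14)·(-7) − 2·a)] + 179
       = 12·a + 403 = 223
⇒ a = -15.

-15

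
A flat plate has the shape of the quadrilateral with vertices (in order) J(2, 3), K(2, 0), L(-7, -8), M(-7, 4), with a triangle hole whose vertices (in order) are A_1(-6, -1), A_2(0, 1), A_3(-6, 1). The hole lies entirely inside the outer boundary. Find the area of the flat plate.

61.5

Outer boundary:
Apply the shoelace formula: 2A = Σ (x_i·y_{i+1} − x_{i+1}·y_i), indices taken mod 4.
Cross-terms: -6, -16, -84, -29  ⇒  Σ = -135
Area = |Σ|/2 = 67.5.
Hole:
Cross-terms: -6, 6, 12  ⇒  Σ = 12
Area = |Σ|/2 = 6.
Net area = 67.5 − 6 = 61.5.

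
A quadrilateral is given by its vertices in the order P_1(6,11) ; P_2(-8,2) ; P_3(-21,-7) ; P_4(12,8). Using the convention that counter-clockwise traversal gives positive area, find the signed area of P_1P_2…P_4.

99

Apply the shoelace formula: 2A = Σ (x_i·y_{i+1} − x_{i+1}·y_i), indices taken mod 4.
Σ = (100) + (98) + (-84) + (84) = 198
Signed area = Σ/2 = 99 (positive ⇒ counter-clockwise traversal).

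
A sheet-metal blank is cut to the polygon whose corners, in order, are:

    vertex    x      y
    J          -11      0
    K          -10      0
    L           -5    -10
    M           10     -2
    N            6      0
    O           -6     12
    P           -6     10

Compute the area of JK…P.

208

Σ = (0) + (100) + (110) + (12) + (72) + (12) + (110) = 416
Area = |Σ|/2 = 208.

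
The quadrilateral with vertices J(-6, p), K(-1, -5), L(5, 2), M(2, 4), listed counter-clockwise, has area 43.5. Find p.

-2

The doubled signed area Σ (x_i y_{i+1} − x_{i+1} y_i) is linear in p.
With p=0 it equals 93; the coefficient of p is 3 (from the two edges through J).
So 3·p + 93 = 2·43.5 = 87 ⇒ p = -2.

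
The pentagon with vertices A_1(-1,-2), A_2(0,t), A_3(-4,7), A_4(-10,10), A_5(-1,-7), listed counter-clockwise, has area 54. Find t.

1

The doubled signed area Σ (x_i y_{i+1} − x_{i+1} y_i) is linear in t.
With t=0 it equals 105; the coefficient of t is 3 (from the two edges through A_2).
So 3·t + 105 = 2·54 = 108 ⇒ t = 1.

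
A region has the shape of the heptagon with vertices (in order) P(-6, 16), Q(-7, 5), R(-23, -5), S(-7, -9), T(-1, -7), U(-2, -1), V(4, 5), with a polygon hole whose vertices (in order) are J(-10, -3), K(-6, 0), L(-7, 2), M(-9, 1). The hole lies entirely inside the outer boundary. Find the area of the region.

250.5

Outer boundary:
Σ = (82) + (150) + (172) + (40) + (-13) + (-6) + (94) = 519
Area = |Σ|/2 = 259.5.
Hole:
Apply the shoelace (surveyor's) formula: 2A = Σ (x_i·y_{i+1} − x_{i+1}·y_i), indices taken mod 4.
Cross-terms: -18, -12, 11, 37  ⇒  Σ = 18
Area = |Σ|/2 = 9.
Net area = 259.5 − 9 = 250.5.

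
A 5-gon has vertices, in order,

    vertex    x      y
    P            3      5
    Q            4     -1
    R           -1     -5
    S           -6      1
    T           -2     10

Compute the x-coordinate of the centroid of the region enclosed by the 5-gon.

Apply the shoelace (surveyor's) formula. First the cross-terms c_i = x_i·y_{i+1} − x_{i+1}·y_i:
  -23, -21, -31, -58, -40  ⇒  2A = -173, A = -86.5.
Then Σ (x_i + x_{i+1})·c_i = 417, so x̄ = 417 / (6·(-86.5)) = -139/173.

-139/173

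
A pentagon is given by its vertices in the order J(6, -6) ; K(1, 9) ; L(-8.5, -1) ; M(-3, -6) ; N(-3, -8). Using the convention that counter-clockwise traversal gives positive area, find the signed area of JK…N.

Apply Gauss's area formula: 2A = Σ (x_i·y_{i+1} − x_{i+1}·y_i), indices taken mod 5.
J→K: (6)(9) − (1)(-6) = 60
K→L: (1)(-1) − (-8.5)(9) = 75.5
L→M: (-8.5)(-6) − (-3)(-1) = 48
M→N: (-3)(-8) − (-3)(-6) = 6
N→J: (-3)(-6) − (6)(-8) = 66
Σ = 255.5
Signed area = Σ/2 = 127.75 (positive ⇒ counter-clockwise traversal).

127.75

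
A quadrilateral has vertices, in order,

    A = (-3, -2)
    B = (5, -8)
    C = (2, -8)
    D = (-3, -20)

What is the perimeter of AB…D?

44

|AB| = √((8)² + (-6)²) = √100 = 10
|BC| = √((-3)² + (0)²) = √9 = 3
|CD| = √((-5)² + (-12)²) = √169 = 13
|DA| = √((0)² + (18)²) = √324 = 18
Perimeter = 10 + 3 + 13 + 18 = 44.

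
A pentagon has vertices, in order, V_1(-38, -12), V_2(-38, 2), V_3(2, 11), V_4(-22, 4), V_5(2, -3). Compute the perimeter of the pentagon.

|V_1V_2| = √((0)² + (14)²) = √196 = 14
|V_2V_3| = √((40)² + (9)²) = √1681 = 41
|V_3V_4| = √((-24)² + (-7)²) = √625 = 25
|V_4V_5| = √((24)² + (-7)²) = √625 = 25
|V_5V_1| = √((-40)² + (-9)²) = √1681 = 41
Perimeter = 14 + 41 + 25 + 25 + 41 = 146.

146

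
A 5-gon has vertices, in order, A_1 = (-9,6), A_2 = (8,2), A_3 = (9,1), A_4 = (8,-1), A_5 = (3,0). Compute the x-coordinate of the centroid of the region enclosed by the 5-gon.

13/6

Apply the surveyor's formula. First the cross-terms c_i = x_i·y_{i+1} − x_{i+1}·y_i:
  -66, -10, -17, 3, 18  ⇒  2A = -72, A = -36.
Then Σ (x_i + x_{i+1})·c_i = -468, so x̄ = -468 / (6·(-36)) = 13/6.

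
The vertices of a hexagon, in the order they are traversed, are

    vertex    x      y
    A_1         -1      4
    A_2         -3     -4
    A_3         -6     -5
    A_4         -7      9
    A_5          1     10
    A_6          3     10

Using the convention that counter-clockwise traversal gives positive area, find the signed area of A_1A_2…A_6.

-79.5

Apply Gauss's area formula: 2A = Σ (x_i·y_{i+1} − x_{i+1}·y_i), indices taken mod 6.
Σ = (16) + (-9) + (-89) + (-79) + (-20) + (22) = -159
Signed area = Σ/2 = -79.5 (negative ⇒ clockwise traversal).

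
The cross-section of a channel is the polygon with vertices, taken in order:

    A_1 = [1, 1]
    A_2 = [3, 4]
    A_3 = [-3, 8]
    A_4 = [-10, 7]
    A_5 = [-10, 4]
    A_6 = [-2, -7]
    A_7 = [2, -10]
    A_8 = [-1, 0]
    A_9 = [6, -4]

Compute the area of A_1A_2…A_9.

121

Apply the shoelace formula: 2A = Σ (x_i·y_{i+1} − x_{i+1}·y_i), indices taken mod 9.
Cross-terms: 1, 36, 59, 30, 78, 34, -10, 4, 10  ⇒  Σ = 242
Area = |Σ|/2 = 121.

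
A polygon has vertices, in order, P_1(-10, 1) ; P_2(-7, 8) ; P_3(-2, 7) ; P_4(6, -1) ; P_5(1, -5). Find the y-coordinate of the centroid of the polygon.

Apply the shoelace formula. First the cross-terms c_i = x_i·y_{i+1} − x_{i+1}·y_i:
  -73, -33, -40, -29, -49  ⇒  2A = -224, A = -112.
Then Σ (y_i + y_{i+1})·c_i = -1022, so ȳ = -1022 / (6·(-112)) = 73/48.

73/48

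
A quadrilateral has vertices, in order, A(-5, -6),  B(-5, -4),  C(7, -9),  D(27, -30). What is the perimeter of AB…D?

84

|AB| = √((0)² + (2)²) = √4 = 2
|BC| = √((12)² + (-5)²) = √169 = 13
|CD| = √((20)² + (-21)²) = √841 = 29
|DA| = √((-32)² + (24)²) = √1600 = 40
Perimeter = 2 + 13 + 29 + 40 = 84.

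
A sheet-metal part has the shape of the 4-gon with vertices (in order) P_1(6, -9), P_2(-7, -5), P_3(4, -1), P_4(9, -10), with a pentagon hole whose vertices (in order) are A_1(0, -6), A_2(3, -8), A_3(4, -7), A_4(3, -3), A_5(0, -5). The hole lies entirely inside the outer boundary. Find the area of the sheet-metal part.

47.5

Outer boundary:
P_1→P_2: (6)(-5) − (-7)(-9) = -93
P_2→P_3: (-7)(-1) − (4)(-5) = 27
P_3→P_4: (4)(-10) − (9)(-1) = -31
P_4→P_1: (9)(-9) − (6)(-10) = -21
Σ = -118
Area = |Σ|/2 = 59.
Hole:
Σ = (18) + (11) + (9) + (-15) + (0) = 23
Area = |Σ|/2 = 11.5.
Net area = 59 − 11.5 = 47.5.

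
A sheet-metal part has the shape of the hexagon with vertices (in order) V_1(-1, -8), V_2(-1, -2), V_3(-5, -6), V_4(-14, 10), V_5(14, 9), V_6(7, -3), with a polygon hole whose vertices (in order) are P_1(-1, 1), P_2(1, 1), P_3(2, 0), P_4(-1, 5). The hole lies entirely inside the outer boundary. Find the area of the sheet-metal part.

Outer boundary:
Apply the shoelace formula: 2A = Σ (x_i·y_{i+1} − x_{i+1}·y_i), indices taken mod 6.
Σ = (-6) + (-4) + (-134) + (-266) + (-105) + (-59) = -574
Area = |Σ|/2 = 287.
Hole:
Apply Gauss's area formula: 2A = Σ (x_i·y_{i+1} − x_{i+1}·y_i), indices taken mod 4.
Cross-terms: -2, -2, 10, 4  ⇒  Σ = 10
Area = |Σ|/2 = 5.
Net area = 287 − 5 = 282.

282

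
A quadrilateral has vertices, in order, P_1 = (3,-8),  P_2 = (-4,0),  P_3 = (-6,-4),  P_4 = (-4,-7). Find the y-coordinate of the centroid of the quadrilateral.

Apply Gauss's area formula. First the cross-terms c_i = x_i·y_{i+1} − x_{i+1}·y_i:
  -32, 16, 26, 53  ⇒  2A = 63, A = 31.5.
Then Σ (y_i + y_{i+1})·c_i = -889, so ȳ = -889 / (6·31.5) = -127/27.

-127/27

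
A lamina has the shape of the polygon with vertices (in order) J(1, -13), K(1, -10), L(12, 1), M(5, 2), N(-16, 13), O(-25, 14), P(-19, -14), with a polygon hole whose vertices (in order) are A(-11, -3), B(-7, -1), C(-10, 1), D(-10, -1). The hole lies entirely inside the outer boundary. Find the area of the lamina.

Outer boundary:
Apply the shoelace (surveyor's) formula: 2A = Σ (x_i·y_{i+1} − x_{i+1}·y_i), indices taken mod 7.
Σ = (3) + (121) + (19) + (97) + (101) + (616) + (261) = 1218
Area = |Σ|/2 = 609.
Hole:
Cross-terms: -10, -17, 20, 19  ⇒  Σ = 12
Area = |Σ|/2 = 6.
Net area = 609 − 6 = 603.

603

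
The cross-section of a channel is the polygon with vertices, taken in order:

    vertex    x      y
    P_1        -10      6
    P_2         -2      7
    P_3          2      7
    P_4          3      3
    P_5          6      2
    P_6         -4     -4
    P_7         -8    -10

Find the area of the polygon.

134.5

Apply Gauss's area formula: 2A = Σ (x_i·y_{i+1} − x_{i+1}·y_i), indices taken mod 7.
Σ = (-58) + (-28) + (-15) + (-12) + (-16) + (8) + (-148) = -269
Area = |Σ|/2 = 134.5.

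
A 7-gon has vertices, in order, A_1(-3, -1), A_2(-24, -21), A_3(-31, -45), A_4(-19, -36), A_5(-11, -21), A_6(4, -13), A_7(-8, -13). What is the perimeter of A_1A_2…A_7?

|A_1A_2| = √((-21)² + (-20)²) = √841 = 29
|A_2A_3| = √((-7)² + (-24)²) = √625 = 25
|A_3A_4| = √((12)² + (9)²) = √225 = 15
|A_4A_5| = √((8)² + (15)²) = √289 = 17
|A_5A_6| = √((15)² + (8)²) = √289 = 17
|A_6A_7| = √((-12)² + (0)²) = √144 = 12
|A_7A_1| = √((5)² + (12)²) = √169 = 13
Perimeter = 29 + 25 + 15 + 17 + 17 + 12 + 13 = 128.

128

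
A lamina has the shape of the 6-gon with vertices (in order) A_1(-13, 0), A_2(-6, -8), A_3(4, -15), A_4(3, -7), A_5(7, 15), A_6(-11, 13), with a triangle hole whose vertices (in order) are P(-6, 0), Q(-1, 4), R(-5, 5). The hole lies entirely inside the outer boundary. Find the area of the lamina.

Outer boundary:
Apply the shoelace formula: 2A = Σ (x_i·y_{i+1} − x_{i+1}·y_i), indices taken mod 6.
Σ = (104) + (122) + (17) + (94) + (256) + (169) = 762
Area = |Σ|/2 = 381.
Hole:
P→Q: (-6)(4) − (-1)(0) = -24
Q→R: (-1)(5) − (-5)(4) = 15
R→P: (-5)(0) − (-6)(5) = 30
Σ = 21
Area = |Σ|/2 = 10.5.
Net area = 381 − 10.5 = 370.5.

370.5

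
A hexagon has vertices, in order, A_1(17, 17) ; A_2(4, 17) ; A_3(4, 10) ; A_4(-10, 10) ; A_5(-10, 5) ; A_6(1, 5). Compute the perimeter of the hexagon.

70

|A_1A_2| = √((-13)² + (0)²) = √169 = 13
|A_2A_3| = √((0)² + (-7)²) = √49 = 7
|A_3A_4| = √((-14)² + (0)²) = √196 = 14
|A_4A_5| = √((0)² + (-5)²) = √25 = 5
|A_5A_6| = √((11)² + (0)²) = √121 = 11
|A_6A_1| = √((16)² + (12)²) = √400 = 20
Perimeter = 13 + 7 + 14 + 5 + 11 + 20 = 70.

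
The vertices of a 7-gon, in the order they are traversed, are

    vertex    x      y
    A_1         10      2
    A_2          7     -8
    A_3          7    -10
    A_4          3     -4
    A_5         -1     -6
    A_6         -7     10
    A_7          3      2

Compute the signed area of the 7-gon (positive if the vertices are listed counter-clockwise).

-119

Cross-terms: -94, -14, 2, -22, -52, -44, -14  ⇒  Σ = -238
Signed area = Σ/2 = -119 (negative ⇒ clockwise traversal).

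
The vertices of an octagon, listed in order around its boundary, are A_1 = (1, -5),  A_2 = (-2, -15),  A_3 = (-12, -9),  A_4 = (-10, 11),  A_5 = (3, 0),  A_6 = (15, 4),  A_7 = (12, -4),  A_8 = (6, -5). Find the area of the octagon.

299.5

Σ = (-25) + (-162) + (-222) + (-33) + (12) + (-108) + (-36) + (-25) = -599
Area = |Σ|/2 = 299.5.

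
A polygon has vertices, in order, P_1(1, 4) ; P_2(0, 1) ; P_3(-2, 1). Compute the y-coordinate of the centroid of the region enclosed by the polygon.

2

Apply Gauss's area formula. First the cross-terms c_i = x_i·y_{i+1} − x_{i+1}·y_i:
  1, 2, -9  ⇒  2A = -6, A = -3.
Then Σ (y_i + y_{i+1})·c_i = -36, so ȳ = -36 / (6·(-3)) = 2.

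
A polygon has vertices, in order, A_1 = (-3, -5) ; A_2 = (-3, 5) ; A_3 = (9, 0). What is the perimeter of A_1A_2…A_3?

36

|A_1A_2| = √((0)² + (10)²) = √100 = 10
|A_2A_3| = √((12)² + (-5)²) = √169 = 13
|A_3A_1| = √((-12)² + (-5)²) = √169 = 13
Perimeter = 10 + 13 + 13 = 36.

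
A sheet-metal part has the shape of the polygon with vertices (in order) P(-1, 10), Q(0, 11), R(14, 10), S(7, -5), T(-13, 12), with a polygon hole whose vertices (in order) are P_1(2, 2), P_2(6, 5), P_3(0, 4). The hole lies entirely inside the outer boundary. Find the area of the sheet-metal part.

Outer boundary:
Apply the shoelace (surveyor's) formula: 2A = Σ (x_i·y_{i+1} − x_{i+1}·y_i), indices taken mod 5.
Σ = (-11) + (-154) + (-140) + (19) + (-118) = -404
Area = |Σ|/2 = 202.
Hole:
Apply the shoelace (surveyor's) formula: 2A = Σ (x_i·y_{i+1} − x_{i+1}·y_i), indices taken mod 3.
Σ = (-2) + (24) + (-8) = 14
Area = |Σ|/2 = 7.
Net area = 202 − 7 = 195.

195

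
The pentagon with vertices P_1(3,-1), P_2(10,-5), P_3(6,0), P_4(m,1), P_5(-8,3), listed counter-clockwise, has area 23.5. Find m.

The doubled signed area Σ (x_i y_{i+1} − x_{i+1} y_i) is linear in m.
With m=0 it equals 38; the coefficient of m is 3 (from the two edges through P_4).
So 3·m + 38 = 2·23.5 = 47 ⇒ m = 3.

3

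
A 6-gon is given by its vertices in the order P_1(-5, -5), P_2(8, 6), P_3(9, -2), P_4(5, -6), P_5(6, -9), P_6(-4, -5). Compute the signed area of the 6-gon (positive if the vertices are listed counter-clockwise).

-92

Apply Gauss's area formula: 2A = Σ (x_i·y_{i+1} − x_{i+1}·y_i), indices taken mod 6.
P_1→P_2: (-5)(6) − (8)(-5) = 10
P_2→P_3: (8)(-2) − (9)(6) = -70
P_3→P_4: (9)(-6) − (5)(-2) = -44
P_4→P_5: (5)(-9) − (6)(-6) = -9
P_5→P_6: (6)(-5) − (-4)(-9) = -66
P_6→P_1: (-4)(-5) − (-5)(-5) = -5
Σ = -184
Signed area = Σ/2 = -92 (negative ⇒ clockwise traversal).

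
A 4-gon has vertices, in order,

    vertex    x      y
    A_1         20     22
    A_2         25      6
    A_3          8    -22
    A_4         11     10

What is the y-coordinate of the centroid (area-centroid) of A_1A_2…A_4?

Apply the shoelace (surveyor's) formula. First the cross-terms c_i = x_i·y_{i+1} − x_{i+1}·y_i:
  -430, -598, 322, 42  ⇒  2A = -664, A = -332.
Then Σ (y_i + y_{i+1})·c_i = -4992, so ȳ = -4992 / (6·(-332)) = 208/83.

208/83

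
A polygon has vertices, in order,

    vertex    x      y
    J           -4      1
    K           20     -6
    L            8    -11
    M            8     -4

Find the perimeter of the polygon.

58

|JK| = √((24)² + (-7)²) = √625 = 25
|KL| = √((-12)² + (-5)²) = √169 = 13
|LM| = √((0)² + (7)²) = √49 = 7
|MJ| = √((-12)² + (5)²) = √169 = 13
Perimeter = 25 + 13 + 7 + 13 = 58.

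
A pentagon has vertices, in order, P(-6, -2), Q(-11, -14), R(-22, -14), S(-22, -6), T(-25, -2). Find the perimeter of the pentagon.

56

|PQ| = √((-5)² + (-12)²) = √169 = 13
|QR| = √((-11)² + (0)²) = √121 = 11
|RS| = √((0)² + (8)²) = √64 = 8
|ST| = √((-3)² + (4)²) = √25 = 5
|TP| = √((19)² + (0)²) = √361 = 19
Perimeter = 13 + 11 + 8 + 5 + 19 = 56.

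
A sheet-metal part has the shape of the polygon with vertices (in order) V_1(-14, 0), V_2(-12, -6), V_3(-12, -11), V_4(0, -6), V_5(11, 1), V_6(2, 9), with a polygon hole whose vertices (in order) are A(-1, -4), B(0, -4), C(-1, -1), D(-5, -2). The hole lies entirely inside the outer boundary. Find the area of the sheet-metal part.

245

Outer boundary:
Apply Gauss's area formula: 2A = Σ (x_i·y_{i+1} − x_{i+1}·y_i), indices taken mod 6.
V_1→V_2: (-14)(-6) − (-12)(0) = 84
V_2→V_3: (-12)(-11) − (-12)(-6) = 60
V_3→V_4: (-12)(-6) − (0)(-11) = 72
V_4→V_5: (0)(1) − (11)(-6) = 66
V_5→V_6: (11)(9) − (2)(1) = 97
V_6→V_1: (2)(0) − (-14)(9) = 126
Σ = 505
Area = |Σ|/2 = 252.5.
Hole:
Apply the shoelace formula: 2A = Σ (x_i·y_{i+1} − x_{i+1}·y_i), indices taken mod 4.
Σ = (4) + (-4) + (-3) + (18) = 15
Area = |Σ|/2 = 7.5.
Net area = 252.5 − 7.5 = 245.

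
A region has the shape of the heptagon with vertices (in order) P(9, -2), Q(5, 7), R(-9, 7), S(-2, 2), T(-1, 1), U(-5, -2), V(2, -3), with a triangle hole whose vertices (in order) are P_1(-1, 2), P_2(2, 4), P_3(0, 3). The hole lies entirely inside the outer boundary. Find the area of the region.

107.5

Outer boundary:
Σ = (73) + (98) + (-4) + (0) + (7) + (19) + (23) = 216
Area = |Σ|/2 = 108.
Hole:
Apply the shoelace formula: 2A = Σ (x_i·y_{i+1} − x_{i+1}·y_i), indices taken mod 3.
P_1→P_2: (-1)(4) − (2)(2) = -8
P_2→P_3: (2)(3) − (0)(4) = 6
P_3→P_1: (0)(2) − (-1)(3) = 3
Σ = 1
Area = |Σ|/2 = 0.5.
Net area = 108 − 0.5 = 107.5.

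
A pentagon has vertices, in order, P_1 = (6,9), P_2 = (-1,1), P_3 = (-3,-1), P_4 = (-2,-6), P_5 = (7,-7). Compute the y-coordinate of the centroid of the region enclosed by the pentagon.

Apply the shoelace (surveyor's) formula. First the cross-terms c_i = x_i·y_{i+1} − x_{i+1}·y_i:
  15, 4, 16, 56, 105  ⇒  2A = 196, A = 98.
Then Σ (y_i + y_{i+1})·c_i = -480, so ȳ = -480 / (6·98) = -40/49.

-40/49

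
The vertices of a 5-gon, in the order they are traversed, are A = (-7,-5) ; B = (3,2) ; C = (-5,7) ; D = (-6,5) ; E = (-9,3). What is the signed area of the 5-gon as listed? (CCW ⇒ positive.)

71

Apply the shoelace (surveyor's) formula: 2A = Σ (x_i·y_{i+1} − x_{i+1}·y_i), indices taken mod 5.
Σ = (1) + (31) + (17) + (27) + (66) = 142
Signed area = Σ/2 = 71 (positive ⇒ counter-clockwise traversal).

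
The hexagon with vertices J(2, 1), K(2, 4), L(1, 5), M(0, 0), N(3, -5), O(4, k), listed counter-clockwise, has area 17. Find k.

The doubled signed area Σ (x_i y_{i+1} − x_{i+1} y_i) is linear in k.
With k=0 it equals 36; the coefficient of k is 1 (from the two edges through O).
So 1·k + 36 = 2·17 = 34 ⇒ k = -2.

-2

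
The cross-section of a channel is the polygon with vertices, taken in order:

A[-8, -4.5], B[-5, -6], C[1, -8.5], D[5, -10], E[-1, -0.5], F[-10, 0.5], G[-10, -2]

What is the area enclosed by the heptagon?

71.25

Apply the shoelace (surveyor's) formula: 2A = Σ (x_i·y_{i+1} − x_{i+1}·y_i), indices taken mod 7.
Σ = (25.5) + (48.5) + (32.5) + (-12.5) + (-5.5) + (25) + (29) = 142.5
Area = |Σ|/2 = 71.25.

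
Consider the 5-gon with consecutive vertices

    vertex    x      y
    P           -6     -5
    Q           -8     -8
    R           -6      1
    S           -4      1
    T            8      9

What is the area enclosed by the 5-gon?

P→Q: (-6)(-8) − (-8)(-5) = 8
Q→R: (-8)(1) − (-6)(-8) = -56
R→S: (-6)(1) − (-4)(1) = -2
S→T: (-4)(9) − (8)(1) = -44
T→P: (8)(-5) − (-6)(9) = 14
Σ = -80
Area = |Σ|/2 = 40.

40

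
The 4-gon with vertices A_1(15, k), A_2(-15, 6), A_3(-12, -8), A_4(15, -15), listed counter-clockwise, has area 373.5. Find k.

-2

The doubled signed area Σ (x_i y_{i+1} − x_{i+1} y_i) is linear in k.
With k=0 it equals 807; the coefficient of k is 30 (from the two edges through A_1).
So 30·k + 807 = 2·373.5 = 747 ⇒ k = -2.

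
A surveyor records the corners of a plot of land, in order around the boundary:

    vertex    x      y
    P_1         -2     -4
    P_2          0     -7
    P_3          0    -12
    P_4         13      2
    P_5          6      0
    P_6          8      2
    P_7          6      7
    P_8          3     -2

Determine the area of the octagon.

Apply the shoelace (surveyor's) formula: 2A = Σ (x_i·y_{i+1} − x_{i+1}·y_i), indices taken mod 8.
Σ = (14) + (0) + (156) + (-12) + (12) + (44) + (-33) + (-16) = 165
Area = |Σ|/2 = 82.5.

82.5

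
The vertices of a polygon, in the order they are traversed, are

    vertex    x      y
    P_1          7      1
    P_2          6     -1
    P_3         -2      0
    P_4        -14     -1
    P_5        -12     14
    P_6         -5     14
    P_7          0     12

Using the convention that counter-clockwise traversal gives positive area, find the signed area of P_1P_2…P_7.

-231.5

Apply the shoelace (surveyor's) formula: 2A = Σ (x_i·y_{i+1} − x_{i+1}·y_i), indices taken mod 7.
Σ = (-13) + (-2) + (2) + (-208) + (-98) + (-60) + (-84) = -463
Signed area = Σ/2 = -231.5 (negative ⇒ clockwise traversal).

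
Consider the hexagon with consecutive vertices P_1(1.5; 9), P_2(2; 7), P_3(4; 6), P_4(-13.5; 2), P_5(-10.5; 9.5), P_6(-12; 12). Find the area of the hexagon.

89.875

Σ = (-7.5) + (-16) + (89) + (-107.25) + (-12) + (-126) = -179.75
Area = |Σ|/2 = 89.875.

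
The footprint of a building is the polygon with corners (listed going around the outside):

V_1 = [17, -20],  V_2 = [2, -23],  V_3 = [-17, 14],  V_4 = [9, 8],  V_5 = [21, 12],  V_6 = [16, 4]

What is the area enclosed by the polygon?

766

Apply the shoelace formula: 2A = Σ (x_i·y_{i+1} − x_{i+1}·y_i), indices taken mod 6.
Cross-terms: -351, -363, -262, -60, -108, -388  ⇒  Σ = -1532
Area = |Σ|/2 = 766.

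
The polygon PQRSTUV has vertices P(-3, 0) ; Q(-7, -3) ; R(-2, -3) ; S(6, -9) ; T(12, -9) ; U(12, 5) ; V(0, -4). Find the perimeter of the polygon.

60

|PQ| = √((-4)² + (-3)²) = √25 = 5
|QR| = √((5)² + (0)²) = √25 = 5
|RS| = √((8)² + (-6)²) = √100 = 10
|ST| = √((6)² + (0)²) = √36 = 6
|TU| = √((0)² + (14)²) = √196 = 14
|UV| = √((-12)² + (-9)²) = √225 = 15
|VP| = √((-3)² + (4)²) = √25 = 5
Perimeter = 5 + 5 + 10 + 6 + 14 + 15 + 5 = 60.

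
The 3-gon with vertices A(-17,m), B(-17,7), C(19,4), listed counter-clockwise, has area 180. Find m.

17

The doubled signed area Σ (x_i y_{i+1} − x_{i+1} y_i) is linear in m.
With m=0 it equals -252; the coefficient of m is 36 (from the two edges through A).
So 36·m + -252 = 2·180 = 360 ⇒ m = 17.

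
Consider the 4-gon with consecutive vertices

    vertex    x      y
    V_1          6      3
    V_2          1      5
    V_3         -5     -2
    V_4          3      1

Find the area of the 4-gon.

Cross-terms: 27, 23, 1, 3  ⇒  Σ = 54
Area = |Σ|/2 = 27.

27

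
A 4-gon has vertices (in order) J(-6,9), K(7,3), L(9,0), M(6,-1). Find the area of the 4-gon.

34.5

Apply the surveyor's formula: 2A = Σ (x_i·y_{i+1} − x_{i+1}·y_i), indices taken mod 4.
J→K: (-6)(3) − (7)(9) = -81
K→L: (7)(0) − (9)(3) = -27
L→M: (9)(-1) − (6)(0) = -9
M→J: (6)(9) − (-6)(-1) = 48
Σ = -69
Area = |Σ|/2 = 34.5.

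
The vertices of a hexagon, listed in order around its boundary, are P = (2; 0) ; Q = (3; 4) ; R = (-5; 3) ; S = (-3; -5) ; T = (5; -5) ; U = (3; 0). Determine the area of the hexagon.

63

Apply Gauss's area formula: 2A = Σ (x_i·y_{i+1} − x_{i+1}·y_i), indices taken mod 6.
Σ = (8) + (29) + (34) + (40) + (15) + (0) = 126
Area = |Σ|/2 = 63.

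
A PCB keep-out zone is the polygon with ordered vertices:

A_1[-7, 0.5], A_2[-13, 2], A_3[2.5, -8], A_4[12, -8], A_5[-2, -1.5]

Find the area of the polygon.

61

Σ = (-7.5) + (99) + (76) + (-34) + (-11.5) = 122
Area = |Σ|/2 = 61.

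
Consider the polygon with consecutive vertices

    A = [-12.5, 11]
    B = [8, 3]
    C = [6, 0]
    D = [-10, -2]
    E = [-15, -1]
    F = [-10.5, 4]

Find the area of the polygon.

Apply the surveyor's formula: 2A = Σ (x_i·y_{i+1} − x_{i+1}·y_i), indices taken mod 6.
Σ = (-125.5) + (-18) + (-12) + (-20) + (-70.5) + (-65.5) = -311.5
Area = |Σ|/2 = 155.75.

155.75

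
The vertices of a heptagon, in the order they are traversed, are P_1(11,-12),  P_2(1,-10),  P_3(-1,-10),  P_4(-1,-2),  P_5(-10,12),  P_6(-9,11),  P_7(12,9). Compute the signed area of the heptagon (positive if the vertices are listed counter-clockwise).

-308

Apply the surveyor's formula: 2A = Σ (x_i·y_{i+1} − x_{i+1}·y_i), indices taken mod 7.
Σ = (-98) + (-20) + (-8) + (-32) + (-2) + (-213) + (-243) = -616
Signed area = Σ/2 = -308 (negative ⇒ clockwise traversal).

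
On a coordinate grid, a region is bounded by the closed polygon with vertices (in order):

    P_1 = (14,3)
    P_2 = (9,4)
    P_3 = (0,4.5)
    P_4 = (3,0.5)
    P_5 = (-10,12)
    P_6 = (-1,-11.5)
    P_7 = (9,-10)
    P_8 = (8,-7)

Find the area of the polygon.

Apply Gauss's area formula: 2A = Σ (x_i·y_{i+1} − x_{i+1}·y_i), indices taken mod 8.
Σ = (29) + (40.5) + (-13.5) + (41) + (127) + (113.5) + (17) + (122) = 476.5
Area = |Σ|/2 = 238.25.

238.25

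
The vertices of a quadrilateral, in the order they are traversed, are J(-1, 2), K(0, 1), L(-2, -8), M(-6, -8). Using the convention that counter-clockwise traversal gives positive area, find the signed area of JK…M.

-25.5

Apply the shoelace (surveyor's) formula: 2A = Σ (x_i·y_{i+1} − x_{i+1}·y_i), indices taken mod 4.
Σ = (-1) + (2) + (-32) + (-20) = -51
Signed area = Σ/2 = -25.5 (negative ⇒ clockwise traversal).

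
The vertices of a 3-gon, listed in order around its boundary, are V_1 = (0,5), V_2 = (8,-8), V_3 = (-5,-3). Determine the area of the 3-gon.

64.5

V_1→V_2: (0)(-8) − (8)(5) = -40
V_2→V_3: (8)(-3) − (-5)(-8) = -64
V_3→V_1: (-5)(5) − (0)(-3) = -25
Σ = -129
Area = |Σ|/2 = 64.5.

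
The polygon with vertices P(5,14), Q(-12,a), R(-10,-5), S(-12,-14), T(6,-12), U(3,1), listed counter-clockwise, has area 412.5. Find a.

14

Write out the shoelace sum; only the two edges meeting at Q involve a:
2·Area = [(5·a − (-12)·14) + ((-12)·(-5) − (-10)·a)] + 387
       = 15·a + 615 = 825
⇒ a = 14.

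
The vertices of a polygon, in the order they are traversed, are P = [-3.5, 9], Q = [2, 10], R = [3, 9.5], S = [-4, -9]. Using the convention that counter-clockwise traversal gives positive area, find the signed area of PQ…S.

-60.25

Apply the shoelace formula: 2A = Σ (x_i·y_{i+1} − x_{i+1}·y_i), indices taken mod 4.
Σ = (-53) + (-11) + (11) + (-67.5) = -120.5
Signed area = Σ/2 = -60.25 (negative ⇒ clockwise traversal).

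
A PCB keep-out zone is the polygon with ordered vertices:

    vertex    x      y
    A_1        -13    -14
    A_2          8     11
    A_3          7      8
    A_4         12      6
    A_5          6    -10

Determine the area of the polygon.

234

Apply the shoelace formula: 2A = Σ (x_i·y_{i+1} − x_{i+1}·y_i), indices taken mod 5.
Σ = (-31) + (-13) + (-54) + (-156) + (-214) = -468
Area = |Σ|/2 = 234.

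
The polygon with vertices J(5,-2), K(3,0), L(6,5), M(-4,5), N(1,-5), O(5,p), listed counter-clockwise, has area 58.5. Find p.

-4

The doubled signed area Σ (x_i y_{i+1} − x_{i+1} y_i) is linear in p.
With p=0 it equals 101; the coefficient of p is -4 (from the two edges through O).
So -4·p + 101 = 2·58.5 = 117 ⇒ p = -4.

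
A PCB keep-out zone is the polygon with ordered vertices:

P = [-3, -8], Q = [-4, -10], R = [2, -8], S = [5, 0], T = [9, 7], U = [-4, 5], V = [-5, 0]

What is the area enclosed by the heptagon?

131.5

Apply the surveyor's formula: 2A = Σ (x_i·y_{i+1} − x_{i+1}·y_i), indices taken mod 7.
P→Q: (-3)(-10) − (-4)(-8) = -2
Q→R: (-4)(-8) − (2)(-10) = 52
R→S: (2)(0) − (5)(-8) = 40
S→T: (5)(7) − (9)(0) = 35
T→U: (9)(5) − (-4)(7) = 73
U→V: (-4)(0) − (-5)(5) = 25
V→P: (-5)(-8) − (-3)(0) = 40
Σ = 263
Area = |Σ|/2 = 131.5.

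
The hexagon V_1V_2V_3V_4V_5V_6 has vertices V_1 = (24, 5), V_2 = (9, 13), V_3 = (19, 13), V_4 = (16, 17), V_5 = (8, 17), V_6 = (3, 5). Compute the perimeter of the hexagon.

74

|V_1V_2| = √((-15)² + (8)²) = √289 = 17
|V_2V_3| = √((10)² + (0)²) = √100 = 10
|V_3V_4| = √((-3)² + (4)²) = √25 = 5
|V_4V_5| = √((-8)² + (0)²) = √64 = 8
|V_5V_6| = √((-5)² + (-12)²) = √169 = 13
|V_6V_1| = √((21)² + (0)²) = √441 = 21
Perimeter = 17 + 10 + 5 + 8 + 13 + 21 = 74.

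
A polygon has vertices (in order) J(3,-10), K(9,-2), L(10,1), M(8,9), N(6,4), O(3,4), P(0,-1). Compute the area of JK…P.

92.5

Cross-terms: 84, 29, 82, -22, 12, -3, 3  ⇒  Σ = 185
Area = |Σ|/2 = 92.5.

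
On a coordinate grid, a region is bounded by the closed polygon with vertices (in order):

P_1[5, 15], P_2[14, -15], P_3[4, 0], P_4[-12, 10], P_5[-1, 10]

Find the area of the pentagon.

Apply Gauss's area formula: 2A = Σ (x_i·y_{i+1} − x_{i+1}·y_i), indices taken mod 5.
Σ = (-285) + (60) + (40) + (-110) + (-65) = -360
Area = |Σ|/2 = 180.

180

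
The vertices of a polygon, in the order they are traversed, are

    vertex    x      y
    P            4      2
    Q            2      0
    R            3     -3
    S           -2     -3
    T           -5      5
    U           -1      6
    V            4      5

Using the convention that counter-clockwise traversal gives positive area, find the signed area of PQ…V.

Apply Gauss's area formula: 2A = Σ (x_i·y_{i+1} − x_{i+1}·y_i), indices taken mod 7.
Cross-terms: -4, -6, -15, -25, -25, -29, -12  ⇒  Σ = -116
Signed area = Σ/2 = -58 (negative ⇒ clockwise traversal).

-58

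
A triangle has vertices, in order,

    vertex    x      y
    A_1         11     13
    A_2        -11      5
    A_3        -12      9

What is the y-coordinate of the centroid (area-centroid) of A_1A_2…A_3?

9

Apply the shoelace formula. First the cross-terms c_i = x_i·y_{i+1} − x_{i+1}·y_i:
  198, -39, -255  ⇒  2A = -96, A = -48.
Then Σ (y_i + y_{i+1})·c_i = -2592, so ȳ = -2592 / (6·(-48)) = 9.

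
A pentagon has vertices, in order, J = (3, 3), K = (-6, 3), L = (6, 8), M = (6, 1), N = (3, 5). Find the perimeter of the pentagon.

|JK| = √((-9)² + (0)²) = √81 = 9
|KL| = √((12)² + (5)²) = √169 = 13
|LM| = √((0)² + (-7)²) = √49 = 7
|MN| = √((-3)² + (4)²) = √25 = 5
|NJ| = √((0)² + (-2)²) = √4 = 2
Perimeter = 9 + 13 + 7 + 5 + 2 = 36.

36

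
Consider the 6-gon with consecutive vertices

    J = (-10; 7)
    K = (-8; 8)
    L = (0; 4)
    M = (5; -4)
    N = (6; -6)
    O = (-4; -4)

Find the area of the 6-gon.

99

Apply the shoelace formula: 2A = Σ (x_i·y_{i+1} − x_{i+1}·y_i), indices taken mod 6.
Cross-terms: -24, -32, -20, -6, -48, -68  ⇒  Σ = -198
Area = |Σ|/2 = 99.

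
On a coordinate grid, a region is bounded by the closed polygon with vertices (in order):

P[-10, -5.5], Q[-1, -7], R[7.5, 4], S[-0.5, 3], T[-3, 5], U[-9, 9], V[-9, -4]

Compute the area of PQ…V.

144.25

Apply the shoelace (surveyor's) formula: 2A = Σ (x_i·y_{i+1} − x_{i+1}·y_i), indices taken mod 7.
Σ = (64.5) + (48.5) + (24.5) + (6.5) + (18) + (117) + (9.5) = 288.5
Area = |Σ|/2 = 144.25.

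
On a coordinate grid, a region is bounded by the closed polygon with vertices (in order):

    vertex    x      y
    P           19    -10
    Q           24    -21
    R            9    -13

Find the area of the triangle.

Apply the shoelace formula: 2A = Σ (x_i·y_{i+1} − x_{i+1}·y_i), indices taken mod 3.
P→Q: (19)(-21) − (24)(-10) = -159
Q→R: (24)(-13) − (9)(-21) = -123
R→P: (9)(-10) − (19)(-13) = 157
Σ = -125
Area = |Σ|/2 = 62.5.

62.5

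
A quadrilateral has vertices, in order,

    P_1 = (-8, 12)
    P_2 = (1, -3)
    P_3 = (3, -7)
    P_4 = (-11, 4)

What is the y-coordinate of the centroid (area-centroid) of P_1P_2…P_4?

Apply the shoelace (surveyor's) formula. First the cross-terms c_i = x_i·y_{i+1} − x_{i+1}·y_i:
  12, 2, -65, -100  ⇒  2A = -151, A = -75.5.
Then Σ (y_i + y_{i+1})·c_i = -1317, so ȳ = -1317 / (6·(-75.5)) = 439/151.

439/151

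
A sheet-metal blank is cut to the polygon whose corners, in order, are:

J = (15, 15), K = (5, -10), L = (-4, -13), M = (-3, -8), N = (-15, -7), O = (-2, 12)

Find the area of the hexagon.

420

Σ = (-225) + (-105) + (-7) + (-99) + (-194) + (-210) = -840
Area = |Σ|/2 = 420.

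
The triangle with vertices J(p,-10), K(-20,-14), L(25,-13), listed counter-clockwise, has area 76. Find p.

8

Write out the shoelace sum; only the two edges meeting at J involve p:
2·Area = [(25·(-10) − p·(-13)) + (p·(-14) − (-20)·(-10))] + 610
       = -1·p + 160 = 152
⇒ p = 8.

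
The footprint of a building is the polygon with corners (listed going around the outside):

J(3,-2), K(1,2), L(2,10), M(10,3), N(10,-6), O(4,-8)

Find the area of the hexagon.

105

Apply Gauss's area formula: 2A = Σ (x_i·y_{i+1} − x_{i+1}·y_i), indices taken mod 6.
Cross-terms: 8, 6, -94, -90, -56, 16  ⇒  Σ = -210
Area = |Σ|/2 = 105.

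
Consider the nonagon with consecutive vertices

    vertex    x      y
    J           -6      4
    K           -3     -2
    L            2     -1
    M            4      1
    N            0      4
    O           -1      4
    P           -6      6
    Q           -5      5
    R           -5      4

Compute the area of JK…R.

Apply Gauss's area formula: 2A = Σ (x_i·y_{i+1} − x_{i+1}·y_i), indices taken mod 9.
Σ = (24) + (7) + (6) + (16) + (4) + (18) + (0) + (5) + (4) = 84
Area = |Σ|/2 = 42.

42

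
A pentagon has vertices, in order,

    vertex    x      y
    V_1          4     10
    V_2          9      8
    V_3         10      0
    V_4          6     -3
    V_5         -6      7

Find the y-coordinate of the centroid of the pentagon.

499/116

Apply the shoelace (surveyor's) formula. First the cross-terms c_i = x_i·y_{i+1} − x_{i+1}·y_i:
  -58, -80, -30, 24, -88  ⇒  2A = -232, A = -116.
Then Σ (y_i + y_{i+1})·c_i = -2994, so ȳ = -2994 / (6·(-116)) = 499/116.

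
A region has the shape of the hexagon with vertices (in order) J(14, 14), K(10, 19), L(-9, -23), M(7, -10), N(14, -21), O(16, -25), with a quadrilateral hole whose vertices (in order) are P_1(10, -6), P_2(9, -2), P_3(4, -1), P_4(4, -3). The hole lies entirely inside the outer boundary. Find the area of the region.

Outer boundary:
Σ = (126) + (-59) + (251) + (-7) + (-14) + (574) = 871
Area = |Σ|/2 = 435.5.
Hole:
Apply the surveyor's formula: 2A = Σ (x_i·y_{i+1} − x_{i+1}·y_i), indices taken mod 4.
Σ = (34) + (-1) + (-8) + (6) = 31
Area = |Σ|/2 = 15.5.
Net area = 435.5 − 15.5 = 420.

420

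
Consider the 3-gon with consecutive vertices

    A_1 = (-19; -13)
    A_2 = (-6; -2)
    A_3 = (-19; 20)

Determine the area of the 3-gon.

214.5

Σ = (-40) + (-158) + (627) = 429
Area = |Σ|/2 = 214.5.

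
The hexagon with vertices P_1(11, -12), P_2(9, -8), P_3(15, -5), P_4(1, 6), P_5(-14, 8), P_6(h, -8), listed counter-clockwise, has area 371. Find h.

Write out the shoelace sum; only the two edges meeting at P_6 involve h:
2·Area = [((-14)·(-8) − h·8) + (h·(-12) − 11·(-8))] + 282
       = -20·h + 482 = 742
⇒ h = -13.

-13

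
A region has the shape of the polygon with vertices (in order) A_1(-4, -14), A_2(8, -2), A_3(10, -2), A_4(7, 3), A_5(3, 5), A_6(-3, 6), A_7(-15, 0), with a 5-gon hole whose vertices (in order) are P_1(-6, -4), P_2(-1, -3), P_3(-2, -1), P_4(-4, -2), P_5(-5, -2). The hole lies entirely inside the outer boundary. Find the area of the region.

Outer boundary:
Apply Gauss's area formula: 2A = Σ (x_i·y_{i+1} − x_{i+1}·y_i), indices taken mod 7.
Σ = (120) + (4) + (44) + (26) + (33) + (90) + (210) = 527
Area = |Σ|/2 = 263.5.
Hole:
Σ = (14) + (-5) + (0) + (-2) + (8) = 15
Area = |Σ|/2 = 7.5.
Net area = 263.5 − 7.5 = 256.

256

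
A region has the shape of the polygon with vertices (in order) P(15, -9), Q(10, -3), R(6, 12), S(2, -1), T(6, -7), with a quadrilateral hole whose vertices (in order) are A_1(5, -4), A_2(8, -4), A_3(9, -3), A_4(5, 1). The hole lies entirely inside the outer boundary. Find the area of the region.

Outer boundary:
P→Q: (15)(-3) − (10)(-9) = 45
Q→R: (10)(12) − (6)(-3) = 138
R→S: (6)(-1) − (2)(12) = -30
S→T: (2)(-7) − (6)(-1) = -8
T→P: (6)(-9) − (15)(-7) = 51
Σ = 196
Area = |Σ|/2 = 98.
Hole:
Σ = (12) + (12) + (24) + (-25) = 23
Area = |Σ|/2 = 11.5.
Net area = 98 − 11.5 = 86.5.

86.5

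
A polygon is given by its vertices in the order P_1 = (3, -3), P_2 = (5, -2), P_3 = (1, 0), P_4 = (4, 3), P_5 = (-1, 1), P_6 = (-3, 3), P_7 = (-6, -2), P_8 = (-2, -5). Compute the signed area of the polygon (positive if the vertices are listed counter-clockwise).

Apply the surveyor's formula: 2A = Σ (x_i·y_{i+1} − x_{i+1}·y_i), indices taken mod 8.
P_1→P_2: (3)(-2) − (5)(-3) = 9
P_2→P_3: (5)(0) − (1)(-2) = 2
P_3→P_4: (1)(3) − (4)(0) = 3
P_4→P_5: (4)(1) − (-1)(3) = 7
P_5→P_6: (-1)(3) − (-3)(1) = 0
P_6→P_7: (-3)(-2) − (-6)(3) = 24
P_7→P_8: (-6)(-5) − (-2)(-2) = 26
P_8→P_1: (-2)(-3) − (3)(-5) = 21
Σ = 92
Signed area = Σ/2 = 46 (positive ⇒ counter-clockwise traversal).

46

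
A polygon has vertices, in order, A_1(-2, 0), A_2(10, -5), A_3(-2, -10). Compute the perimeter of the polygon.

|A_1A_2| = √((12)² + (-5)²) = √169 = 13
|A_2A_3| = √((-12)² + (-5)²) = √169 = 13
|A_3A_1| = √((0)² + (10)²) = √100 = 10
Perimeter = 13 + 13 + 10 = 36.

36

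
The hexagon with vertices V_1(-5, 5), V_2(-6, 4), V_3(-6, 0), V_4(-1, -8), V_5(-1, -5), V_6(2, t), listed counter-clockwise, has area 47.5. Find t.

-1

Write out the shoelace sum; only the two edges meeting at V_6 involve t:
2·Area = [((-1)·t − 2·(-5)) + (2·5 − (-5)·t)] + 79
       = 4·t + 99 = 95
⇒ t = -1.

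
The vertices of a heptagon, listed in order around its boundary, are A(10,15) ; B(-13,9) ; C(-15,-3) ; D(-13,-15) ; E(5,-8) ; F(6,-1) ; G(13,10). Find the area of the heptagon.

517.5

Cross-terms: 285, 174, 186, 179, 43, 73, 95  ⇒  Σ = 1035
Area = |Σ|/2 = 517.5.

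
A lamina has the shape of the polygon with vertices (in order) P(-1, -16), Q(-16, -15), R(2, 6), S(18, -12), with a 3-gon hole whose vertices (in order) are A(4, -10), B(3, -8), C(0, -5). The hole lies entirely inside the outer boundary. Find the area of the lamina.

368

Outer boundary:
Apply the shoelace (surveyor's) formula: 2A = Σ (x_i·y_{i+1} − x_{i+1}·y_i), indices taken mod 4.
Σ = (-241) + (-66) + (-132) + (-300) = -739
Area = |Σ|/2 = 369.5.
Hole:
Apply the shoelace (surveyor's) formula: 2A = Σ (x_i·y_{i+1} − x_{i+1}·y_i), indices taken mod 3.
Σ = (-2) + (-15) + (20) = 3
Area = |Σ|/2 = 1.5.
Net area = 369.5 − 1.5 = 368.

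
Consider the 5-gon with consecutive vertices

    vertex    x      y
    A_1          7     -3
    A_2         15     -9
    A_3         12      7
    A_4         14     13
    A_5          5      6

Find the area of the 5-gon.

107.5

Σ = (-18) + (213) + (58) + (19) + (-57) = 215
Area = |Σ|/2 = 107.5.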